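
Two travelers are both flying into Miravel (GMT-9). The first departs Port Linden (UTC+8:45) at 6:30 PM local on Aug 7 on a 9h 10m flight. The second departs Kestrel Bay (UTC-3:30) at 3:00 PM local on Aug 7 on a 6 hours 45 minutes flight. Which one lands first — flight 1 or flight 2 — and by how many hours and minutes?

the first, by 6 hours 20 minutes

Flight 1 in UTC: 6:30 PM − 8:45 = 9:45 AM on Aug 7.
+9 hours and 10 minutes → arrive 6:55 PM UTC on Aug 7.
Flight 2 in UTC: 3:00 PM + 3:30 = 6:30 PM on Aug 7.
+6 hours 45 minutes → arrive 1:15 AM UTC on Aug 8.
Flight 1 lands earlier by 6 hours 20 minutes.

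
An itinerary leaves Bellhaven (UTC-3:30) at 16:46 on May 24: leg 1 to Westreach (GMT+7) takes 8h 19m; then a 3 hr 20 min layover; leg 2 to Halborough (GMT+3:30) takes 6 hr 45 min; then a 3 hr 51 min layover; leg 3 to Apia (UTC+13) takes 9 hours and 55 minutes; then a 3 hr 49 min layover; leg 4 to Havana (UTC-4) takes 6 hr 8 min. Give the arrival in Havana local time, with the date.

Convert departure to UTC: 16:46 + 3:30 = 20:16 UTC on May 24.
Add 8 hours 19 minutes leg 1 → 04:35 UTC (May 25).
Add 3 hours and 20 minutes layover in Westreach → 07:55 UTC.
Add 6 hours and 45 minutes leg 2 → 14:40 UTC.
Add 3 hours and 51 minutes layover in Halborough → 18:31 UTC.
Add 9 hours and 55 minutes leg 3 → 04:26 UTC (May 26).
Add 3 hours and 49 minutes layover in Apia → 08:15 UTC.
Add 6 hours and 8 minutes leg 4 → 14:23 UTC.
Havana is UTC−4:00, so local arrival = 14:23 − 4:00 = 10:23 on May 26.

10:23 on May 26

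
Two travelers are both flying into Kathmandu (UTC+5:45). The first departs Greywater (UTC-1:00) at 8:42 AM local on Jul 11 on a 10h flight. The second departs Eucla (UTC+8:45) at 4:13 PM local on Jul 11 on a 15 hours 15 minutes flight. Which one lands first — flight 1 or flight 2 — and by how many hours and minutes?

the first, by 3 hours 1 minute

Flight 1 in UTC: 8:42 AM + 1:00 = 9:42 AM on Jul 11.
+10 hours → arrive 7:42 PM UTC on Jul 11.
Flight 2 in UTC: 4:13 PM − 8:45 = 7:28 AM on Jul 11.
+15 hours and 15 minutes → arrive 10:43 PM UTC on Jul 11.
Flight 1 lands earlier by 3 hours 1 minute.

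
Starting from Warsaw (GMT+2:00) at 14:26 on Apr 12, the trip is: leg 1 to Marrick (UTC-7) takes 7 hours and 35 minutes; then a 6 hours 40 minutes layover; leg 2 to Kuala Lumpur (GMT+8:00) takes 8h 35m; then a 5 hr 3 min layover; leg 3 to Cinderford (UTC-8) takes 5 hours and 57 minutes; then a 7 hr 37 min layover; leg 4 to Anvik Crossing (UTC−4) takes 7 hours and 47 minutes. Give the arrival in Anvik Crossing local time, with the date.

Convert departure to UTC: 14:26 − 2:00 = 12:26 UTC on Apr 12.
Add 7 hours and 35 minutes leg 1 → 20:01 UTC.
Add 6 hours and 40 minutes layover in Marrick → 02:41 UTC (Apr 13).
Add 8 hours and 35 minutes leg 2 → 11:16 UTC.
Add 5 hours 3 minutes layover in Kuala Lumpur → 16:19 UTC.
Add 5 hours and 57 minutes leg 3 → 22:16 UTC.
Add 7 hours 37 minutes layover in Cinderford → 05:53 UTC (Apr 14).
Add 7 hours and 47 minutes leg 4 → 13:40 UTC.
Anvik Crossing is UTC−4:00, so local arrival = 13:40 − 4:00 = 09:40 on Apr 14.

09:40 on Apr 14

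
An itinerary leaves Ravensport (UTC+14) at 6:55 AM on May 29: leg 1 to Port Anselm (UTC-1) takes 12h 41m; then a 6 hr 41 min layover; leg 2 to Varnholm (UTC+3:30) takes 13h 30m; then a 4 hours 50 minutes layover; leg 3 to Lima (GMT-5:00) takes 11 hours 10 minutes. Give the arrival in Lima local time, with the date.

12:47 PM on May 30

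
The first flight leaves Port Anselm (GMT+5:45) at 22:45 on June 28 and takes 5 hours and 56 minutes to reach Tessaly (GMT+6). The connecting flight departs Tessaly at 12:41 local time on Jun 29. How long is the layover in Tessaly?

Convert departure to UTC: 22:45 − 5:45 = 17:00 UTC on Jun 28.
Add 5 hours and 56 minutes flight time → 22:56 UTC.
Tessaly is UTC+6:00, so local arrival = 22:56 + 6:00 = 04:56 on Jun 29.
Layover = 12:41 − 04:56 = 7 hours 45 minutes.

7 hours 45 minutes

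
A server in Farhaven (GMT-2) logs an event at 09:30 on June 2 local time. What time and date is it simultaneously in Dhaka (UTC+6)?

17:30 on Jun 2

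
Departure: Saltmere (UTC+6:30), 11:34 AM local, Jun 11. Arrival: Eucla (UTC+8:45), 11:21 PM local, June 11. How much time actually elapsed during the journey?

9 hours 32 minutes

Departure in UTC: 11:34 AM − 6:30 = 5:04 AM on Jun 11.
Arrival in UTC: 11:21 PM − 8:45 = 2:36 PM on Jun 11.
Elapsed = 2:36 PM − 5:04 AM = 9 hours 32 minutes.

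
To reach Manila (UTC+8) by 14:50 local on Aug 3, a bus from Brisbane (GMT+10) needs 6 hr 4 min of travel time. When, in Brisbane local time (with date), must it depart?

10:46 on Aug 3

Target arrival in UTC: 14:50 − 8:00 = 06:50 on Aug 3.
Subtract 6 hours and 4 minutes → departure 00:46 UTC on Aug 3.
Brisbane is UTC+10:00: 00:46 + 10:00 = 10:46 on Aug 3.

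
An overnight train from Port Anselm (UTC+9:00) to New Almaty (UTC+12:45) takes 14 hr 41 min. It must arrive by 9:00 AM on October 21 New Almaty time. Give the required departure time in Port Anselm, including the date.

2:34 PM on Oct 20

Target arrival in UTC: 9:00 AM − 12:45 = 8:15 PM on Oct 20.
Subtract 14 hours 41 minutes → departure 5:34 AM UTC on Oct 20.
Port Anselm is UTC+9:00: 5:34 AM + 9:00 = 2:34 PM on Oct 20.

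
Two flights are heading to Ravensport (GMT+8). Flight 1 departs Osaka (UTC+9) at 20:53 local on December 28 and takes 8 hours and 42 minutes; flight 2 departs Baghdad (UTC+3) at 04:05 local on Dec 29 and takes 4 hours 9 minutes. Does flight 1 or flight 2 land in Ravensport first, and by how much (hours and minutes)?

the first, by 8 hours 39 minutes

Flight 1 in UTC: 20:53 − 9:00 = 11:53 on Dec 28.
+8 hours 42 minutes → arrive 20:35 UTC on Dec 28.
Flight 2 in UTC: 04:05 − 3:00 = 01:05 on Dec 29.
+4 hours and 9 minutes → arrive 05:14 UTC on Dec 29.
Flight 1 lands earlier by 8 hours 39 minutes.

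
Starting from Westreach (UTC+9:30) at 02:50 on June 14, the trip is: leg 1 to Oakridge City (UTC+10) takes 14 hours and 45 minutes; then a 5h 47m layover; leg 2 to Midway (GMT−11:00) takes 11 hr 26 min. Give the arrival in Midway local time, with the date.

14:18 on Jun 14

Convert departure to UTC: 02:50 − 9:30 = 17:20 UTC on Jun 13.
Add 14 hours 45 minutes leg 1 → 08:05 UTC (Jun 14).
Add 5 hours 47 minutes layover in Oakridge City → 13:52 UTC.
Add 11 hours 26 minutes leg 2 → 01:18 UTC (Jun 15).
Midway is UTC−11:00, so local arrival = 01:18 − 11:00 = 14:18 on Jun 14.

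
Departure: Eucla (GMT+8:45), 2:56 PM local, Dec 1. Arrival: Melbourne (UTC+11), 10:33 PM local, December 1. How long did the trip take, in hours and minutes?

5 hours 22 minutes

Melbourne is 2:15 ahead of Eucla.
Clock-face elapsed time (ignoring zones) is 7 hours 37 minutes.
Actual elapsed = 7 hours 37 minutes − 2:15 = 5 hours 22 minutes.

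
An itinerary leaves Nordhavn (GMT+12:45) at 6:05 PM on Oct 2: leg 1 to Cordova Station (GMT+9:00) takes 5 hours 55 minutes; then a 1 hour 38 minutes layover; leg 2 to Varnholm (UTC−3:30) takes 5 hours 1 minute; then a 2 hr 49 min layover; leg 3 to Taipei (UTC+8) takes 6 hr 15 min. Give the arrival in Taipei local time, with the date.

10:58 AM on October 3

Convert departure to UTC: 6:05 PM − 12:45 = 5:20 AM UTC on Oct 2.
Add 5 hours and 55 minutes leg 1 → 11:15 AM UTC.
Add 1 hour 38 minutes layover in Cordova Station → 12:53 PM UTC.
Add 5 hours and 1 minute leg 2 → 5:54 PM UTC.
Add 2 hours 49 minutes layover in Varnholm → 8:43 PM UTC.
Add 6 hours 15 minutes leg 3 → 2:58 AM UTC (Oct 3).
Taipei is UTC+8:00, so local arrival = 2:58 AM + 8:00 = 10:58 AM on Oct 3.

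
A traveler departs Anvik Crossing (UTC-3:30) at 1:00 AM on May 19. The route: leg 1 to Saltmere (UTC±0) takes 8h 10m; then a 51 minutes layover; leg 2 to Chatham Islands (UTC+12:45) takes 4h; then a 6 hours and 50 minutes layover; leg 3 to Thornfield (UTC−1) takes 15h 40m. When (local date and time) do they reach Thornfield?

3:01 PM on May 20

Convert departure to UTC: 1:00 AM + 3:30 = 4:30 AM UTC on May 19.
Add 8 hours and 10 minutes leg 1 → 12:40 PM UTC.
Add 51 minutes layover in Saltmere → 1:31 PM UTC.
Add 4 hours leg 2 → 5:31 PM UTC.
Add 6 hours 50 minutes layover in Chatham Islands → 12:21 AM UTC (May 20).
Add 15 hours and 40 minutes leg 3 → 4:01 PM UTC.
Thornfield is UTC−1:00, so local arrival = 4:01 PM − 1:00 = 3:01 PM on May 20.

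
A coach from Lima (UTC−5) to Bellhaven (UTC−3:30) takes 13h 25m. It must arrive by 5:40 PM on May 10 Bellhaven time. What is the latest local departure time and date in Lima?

2:45 AM on May 10

Target arrival in UTC: 5:40 PM + 3:30 = 9:10 PM on May 10.
Subtract 13 hours and 25 minutes → departure 7:45 AM UTC on May 10.
Lima is UTC−5:00: 7:45 AM − 5:00 = 2:45 AM on May 10.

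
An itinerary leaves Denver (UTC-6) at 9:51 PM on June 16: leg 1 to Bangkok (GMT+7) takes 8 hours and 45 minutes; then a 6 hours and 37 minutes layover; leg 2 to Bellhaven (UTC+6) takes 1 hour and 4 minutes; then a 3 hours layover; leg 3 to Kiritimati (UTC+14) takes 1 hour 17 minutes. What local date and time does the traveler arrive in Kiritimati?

Convert departure to UTC: 9:51 PM + 6:00 = 3:51 AM UTC on Jun 17.
Add 8 hours and 45 minutes leg 1 → 12:36 PM UTC.
Add 6 hours 37 minutes layover in Bangkok → 7:13 PM UTC.
Add 1 hour 4 minutes leg 2 → 8:17 PM UTC.
Add 3 hours layover in Bellhaven → 11:17 PM UTC.
Add 1 hour 17 minutes leg 3 → 12:34 AM UTC (Jun 18).
Kiritimati is UTC+14:00, so local arrival = 12:34 AM + 14:00 = 2:34 PM on Jun 18.

2:34 PM on Jun 18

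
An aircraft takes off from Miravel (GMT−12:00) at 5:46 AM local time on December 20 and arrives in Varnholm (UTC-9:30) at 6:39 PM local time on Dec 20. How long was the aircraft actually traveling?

10 hours 23 minutes

Departure in UTC: 5:46 AM + 12:00 = 5:46 PM on Dec 20.
Arrival in UTC: 6:39 PM + 9:30 = 4:09 AM on Dec 21.
Elapsed = 4:09 AM − 5:46 PM (+1 day) = 10 hours 23 minutes.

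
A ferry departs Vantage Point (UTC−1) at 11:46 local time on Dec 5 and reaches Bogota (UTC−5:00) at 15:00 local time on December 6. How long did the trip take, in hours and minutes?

Departure in UTC: 11:46 + 1:00 = 12:46 on Dec 5.
Arrival in UTC: 15:00 + 5:00 = 20:00 on Dec 6.
Elapsed = 20:00 − 12:46 (+1 day) = 31 hours 14 minutes.

31 hours 14 minutes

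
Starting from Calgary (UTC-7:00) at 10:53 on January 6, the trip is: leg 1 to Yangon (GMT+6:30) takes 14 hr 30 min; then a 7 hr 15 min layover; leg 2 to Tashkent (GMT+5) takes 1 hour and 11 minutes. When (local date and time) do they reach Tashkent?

21:49 on Jan 7

Convert departure to UTC: 10:53 + 7:00 = 17:53 UTC on Jan 6.
Add 14 hours and 30 minutes leg 1 → 08:23 UTC (Jan 7).
Add 7 hours and 15 minutes layover in Yangon → 15:38 UTC.
Add 1 hour and 11 minutes leg 2 → 16:49 UTC.
Tashkent is UTC+5:00, so local arrival = 16:49 + 5:00 = 21:49 on Jan 7.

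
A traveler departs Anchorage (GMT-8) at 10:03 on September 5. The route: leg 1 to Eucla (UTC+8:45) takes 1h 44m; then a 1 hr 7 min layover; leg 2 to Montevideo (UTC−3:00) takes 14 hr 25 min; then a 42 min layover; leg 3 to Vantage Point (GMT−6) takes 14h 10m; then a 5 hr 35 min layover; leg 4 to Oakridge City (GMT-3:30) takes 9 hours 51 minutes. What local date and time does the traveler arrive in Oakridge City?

14:07 on September 7

Convert departure to UTC: 10:03 + 8:00 = 18:03 UTC on Sep 5.
Add 1 hour and 44 minutes leg 1 → 19:47 UTC.
Add 1 hour 7 minutes layover in Eucla → 20:54 UTC.
Add 14 hours and 25 minutes leg 2 → 11:19 UTC (Sep 6).
Add 42 minutes layover in Montevideo → 12:01 UTC.
Add 14 hours and 10 minutes leg 3 → 02:11 UTC (Sep 7).
Add 5 hours 35 minutes layover in Vantage Point → 07:46 UTC.
Add 9 hours and 51 minutes leg 4 → 17:37 UTC.
Oakridge City is UTC−3:30, so local arrival = 17:37 − 3:30 = 14:07 on Sep 7.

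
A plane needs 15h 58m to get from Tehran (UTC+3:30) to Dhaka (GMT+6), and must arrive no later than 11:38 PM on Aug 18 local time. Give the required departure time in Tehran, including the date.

Target arrival in UTC: 11:38 PM − 6:00 = 5:38 PM on Aug 18.
Subtract 15 hours 58 minutes → departure 1:40 AM UTC on Aug 18.
Tehran is UTC+3:30: 1:40 AM + 3:30 = 5:10 AM on Aug 18.

5:10 AM on August 18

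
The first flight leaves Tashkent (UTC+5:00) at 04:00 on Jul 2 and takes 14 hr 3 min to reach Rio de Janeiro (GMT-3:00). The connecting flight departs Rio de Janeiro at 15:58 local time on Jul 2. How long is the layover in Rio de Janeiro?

5 hours 55 minutes

Convert departure to UTC: 04:00 − 5:00 = 23:00 UTC on Jul 1.
Add 14 hours 3 minutes flight time → 13:03 UTC (Jul 2).
Rio de Janeiro is UTC−3:00, so local arrival = 13:03 − 3:00 = 10:03 on Jul 2.
Layover = 15:58 − 10:03 = 5 hours 55 minutes.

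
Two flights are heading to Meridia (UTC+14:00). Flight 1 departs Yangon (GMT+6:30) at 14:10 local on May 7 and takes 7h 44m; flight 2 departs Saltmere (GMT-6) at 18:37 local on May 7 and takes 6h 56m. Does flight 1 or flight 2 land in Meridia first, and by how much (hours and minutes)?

the first, by 16 hours 9 minutes

Flight 1 in UTC: 14:10 − 6:30 = 07:40 on May 7.
+7 hours and 44 minutes → arrive 15:24 UTC on May 7.
Flight 2 in UTC: 18:37 + 6:00 = 00:37 on May 8.
+6 hours and 56 minutes → arrive 07:33 UTC on May 8.
Flight 1 lands earlier by 16 hours 9 minutes.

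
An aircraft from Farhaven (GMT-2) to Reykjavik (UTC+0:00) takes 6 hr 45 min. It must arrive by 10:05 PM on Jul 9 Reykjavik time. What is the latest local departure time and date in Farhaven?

1:20 PM on Jul 9

Target arrival is already UTC: 10:05 PM on Jul 9.
Subtract 6 hours 45 minutes → departure 3:20 PM UTC on Jul 9.
Farhaven is UTC−2:00: 3:20 PM − 2:00 = 1:20 PM on Jul 9.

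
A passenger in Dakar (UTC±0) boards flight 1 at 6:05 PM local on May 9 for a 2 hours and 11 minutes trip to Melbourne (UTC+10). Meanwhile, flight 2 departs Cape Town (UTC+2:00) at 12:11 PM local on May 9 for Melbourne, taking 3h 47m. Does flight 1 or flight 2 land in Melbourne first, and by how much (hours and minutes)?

Flight 1 departs at 6:05 PM UTC (May 9).
+2 hours 11 minutes → arrive 8:16 PM UTC on May 9.
Flight 2 in UTC: 12:11 PM − 2:00 = 10:11 AM on May 9.
+3 hours and 47 minutes → arrive 1:58 PM UTC on May 9.
Flight 2 lands earlier by 6 hours 18 minutes.

the second, by 6 hours 18 minutes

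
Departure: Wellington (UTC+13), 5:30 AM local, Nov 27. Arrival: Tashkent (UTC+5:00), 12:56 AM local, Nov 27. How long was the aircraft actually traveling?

Departure in UTC: 5:30 AM − 13:00 = 4:30 PM on Nov 26.
Arrival in UTC: 12:56 AM − 5:00 = 7:56 PM on Nov 26.
Elapsed = 7:56 PM − 4:30 PM = 3 hours 26 minutes.

3 hours 26 minutes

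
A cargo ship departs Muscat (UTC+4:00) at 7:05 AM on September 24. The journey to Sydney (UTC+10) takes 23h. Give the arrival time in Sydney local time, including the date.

12:05 PM on Sep 25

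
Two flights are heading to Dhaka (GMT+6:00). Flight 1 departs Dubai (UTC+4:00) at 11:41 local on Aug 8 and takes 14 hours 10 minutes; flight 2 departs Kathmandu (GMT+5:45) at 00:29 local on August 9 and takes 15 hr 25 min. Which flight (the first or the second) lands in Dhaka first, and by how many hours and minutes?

Flight 1 in UTC: 11:41 − 4:00 = 07:41 on Aug 8.
+14 hours and 10 minutes → arrive 21:51 UTC on Aug 8.
Flight 2 in UTC: 00:29 − 5:45 = 18:44 on Aug 8.
+15 hours and 25 minutes → arrive 10:09 UTC on Aug 9.
Flight 1 lands earlier by 12 hours 18 minutes.

the first, by 12 hours 18 minutes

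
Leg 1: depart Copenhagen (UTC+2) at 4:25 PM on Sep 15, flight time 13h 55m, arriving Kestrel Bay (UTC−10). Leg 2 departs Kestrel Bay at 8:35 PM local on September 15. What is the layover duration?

2 hours 15 minutes

Convert departure to UTC: 4:25 PM − 2:00 = 2:25 PM UTC on Sep 15.
Add 13 hours and 55 minutes flight time → 4:20 AM UTC (Sep 16).
Kestrel Bay is UTC−10:00, so local arrival = 4:20 AM − 10:00 = 6:20 PM on Sep 15.
Layover = 8:35 PM − 6:20 PM = 2 hours 15 minutes.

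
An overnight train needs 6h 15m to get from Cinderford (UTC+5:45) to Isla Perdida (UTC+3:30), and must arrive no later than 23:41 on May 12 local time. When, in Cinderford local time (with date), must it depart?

19:41 on May 12

Target arrival in UTC: 23:41 − 3:30 = 20:11 on May 12.
Subtract 6 hours 15 minutes → departure 13:56 UTC on May 12.
Cinderford is UTC+5:45: 13:56 + 5:45 = 19:41 on May 12.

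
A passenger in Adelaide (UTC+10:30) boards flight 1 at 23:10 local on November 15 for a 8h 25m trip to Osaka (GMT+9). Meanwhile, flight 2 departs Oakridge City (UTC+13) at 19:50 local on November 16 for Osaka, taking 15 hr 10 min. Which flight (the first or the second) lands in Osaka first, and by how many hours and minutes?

the first, by 24 hours 55 minutes

Flight 1 in UTC: 23:10 − 10:30 = 12:40 on Nov 15.
+8 hours 25 minutes → arrive 21:05 UTC on Nov 15.
Flight 2 in UTC: 19:50 − 13:00 = 06:50 on Nov 16.
+15 hours 10 minutes → arrive 22:00 UTC on Nov 16.
Flight 1 lands earlier by 24 hours 55 minutes.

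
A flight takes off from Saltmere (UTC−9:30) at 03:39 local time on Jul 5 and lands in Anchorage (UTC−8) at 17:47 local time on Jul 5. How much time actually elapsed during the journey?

12 hours 38 minutes

Departure in UTC: 03:39 + 9:30 = 13:09 on Jul 5.
Arrival in UTC: 17:47 + 8:00 = 01:47 on Jul 6.
Elapsed = 01:47 − 13:09 (+1 day) = 12 hours 38 minutes.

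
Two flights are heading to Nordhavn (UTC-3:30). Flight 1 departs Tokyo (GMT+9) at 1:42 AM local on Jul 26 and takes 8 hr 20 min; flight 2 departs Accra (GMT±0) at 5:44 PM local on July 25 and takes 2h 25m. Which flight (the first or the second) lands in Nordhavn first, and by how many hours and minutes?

the second, by 4 hours 53 minutes

Flight 1 in UTC: 1:42 AM − 9:00 = 4:42 PM on Jul 25.
+8 hours 20 minutes → arrive 1:02 AM UTC on Jul 26.
Flight 2 departs at 5:44 PM UTC (Jul 25).
+2 hours and 25 minutes → arrive 8:09 PM UTC on Jul 25.
Flight 2 lands earlier by 4 hours 53 minutes.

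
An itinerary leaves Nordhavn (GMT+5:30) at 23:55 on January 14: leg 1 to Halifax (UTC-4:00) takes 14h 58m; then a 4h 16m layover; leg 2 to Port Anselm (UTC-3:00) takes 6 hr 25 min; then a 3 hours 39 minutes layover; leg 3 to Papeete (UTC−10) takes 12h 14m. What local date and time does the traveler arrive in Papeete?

01:57 on Jan 16

Convert departure to UTC: 23:55 − 5:30 = 18:25 UTC on Jan 14.
Add 14 hours 58 minutes leg 1 → 09:23 UTC (Jan 15).
Add 4 hours and 16 minutes layover in Halifax → 13:39 UTC.
Add 6 hours 25 minutes leg 2 → 20:04 UTC.
Add 3 hours 39 minutes layover in Port Anselm → 23:43 UTC.
Add 12 hours and 14 minutes leg 3 → 11:57 UTC (Jan 16).
Papeete is UTC−10:00, so local arrival = 11:57 − 10:00 = 01:57 on Jan 16.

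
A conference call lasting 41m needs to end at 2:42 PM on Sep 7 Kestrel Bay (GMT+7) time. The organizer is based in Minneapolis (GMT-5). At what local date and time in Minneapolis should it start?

2:01 AM on Sep 7

Target end time in UTC: 2:42 PM − 7:00 = 7:42 AM on Sep 7.
Subtract 41 minutes → start 7:01 AM UTC on Sep 7.
Minneapolis is UTC−5:00: 7:01 AM − 5:00 = 2:01 AM on Sep 7.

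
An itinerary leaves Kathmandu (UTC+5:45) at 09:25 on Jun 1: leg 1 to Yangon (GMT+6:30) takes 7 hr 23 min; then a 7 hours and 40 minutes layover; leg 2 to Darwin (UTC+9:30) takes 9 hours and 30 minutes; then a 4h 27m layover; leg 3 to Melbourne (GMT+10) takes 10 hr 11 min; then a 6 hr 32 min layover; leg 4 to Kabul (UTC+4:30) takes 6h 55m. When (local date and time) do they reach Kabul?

Convert departure to UTC: 09:25 − 5:45 = 03:40 UTC on Jun 1.
Add 7 hours 23 minutes leg 1 → 11:03 UTC.
Add 7 hours 40 minutes layover in Yangon → 18:43 UTC.
Add 9 hours 30 minutes leg 2 → 04:13 UTC (Jun 2).
Add 4 hours and 27 minutes layover in Darwin → 08:40 UTC.
Add 10 hours and 11 minutes leg 3 → 18:51 UTC.
Add 6 hours 32 minutes layover in Melbourne → 01:23 UTC (Jun 3).
Add 6 hours 55 minutes leg 4 → 08:18 UTC.
Kabul is UTC+4:30, so local arrival = 08:18 + 4:30 = 12:48 on Jun 3.

12:48 on June 3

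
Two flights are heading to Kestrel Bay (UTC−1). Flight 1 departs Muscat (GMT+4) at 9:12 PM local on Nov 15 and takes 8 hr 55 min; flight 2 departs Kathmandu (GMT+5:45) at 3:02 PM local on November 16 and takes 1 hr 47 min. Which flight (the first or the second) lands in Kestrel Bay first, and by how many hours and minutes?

Flight 1 in UTC: 9:12 PM − 4:00 = 5:12 PM on Nov 15.
+8 hours and 55 minutes → arrive 2:07 AM UTC on Nov 16.
Flight 2 in UTC: 3:02 PM − 5:45 = 9:17 AM on Nov 16.
+1 hour 47 minutes → arrive 11:04 AM UTC on Nov 16.
Flight 1 lands earlier by 8 hours 57 minutes.

the first, by 8 hours 57 minutes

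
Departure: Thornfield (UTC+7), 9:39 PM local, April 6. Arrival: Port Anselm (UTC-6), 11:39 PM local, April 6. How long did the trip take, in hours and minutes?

Departure in UTC: 9:39 PM − 7:00 = 2:39 PM on Apr 6.
Arrival in UTC: 11:39 PM + 6:00 = 5:39 AM on Apr 7.
Elapsed = 5:39 AM − 2:39 PM (+1 day) = 15 hours.

15 hours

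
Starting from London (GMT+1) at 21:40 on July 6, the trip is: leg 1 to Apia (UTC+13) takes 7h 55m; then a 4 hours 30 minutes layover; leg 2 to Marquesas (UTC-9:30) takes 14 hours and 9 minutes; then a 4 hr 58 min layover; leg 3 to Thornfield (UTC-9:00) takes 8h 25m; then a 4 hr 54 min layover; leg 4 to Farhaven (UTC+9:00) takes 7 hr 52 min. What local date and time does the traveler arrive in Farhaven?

10:23 on July 9

Convert departure to UTC: 21:40 − 1:00 = 20:40 UTC on Jul 6.
Add 7 hours 55 minutes leg 1 → 04:35 UTC (Jul 7).
Add 4 hours 30 minutes layover in Apia → 09:05 UTC.
Add 14 hours and 9 minutes leg 2 → 23:14 UTC.
Add 4 hours 58 minutes layover in Marquesas → 04:12 UTC (Jul 8).
Add 8 hours and 25 minutes leg 3 → 12:37 UTC.
Add 4 hours and 54 minutes layover in Thornfield → 17:31 UTC.
Add 7 hours and 52 minutes leg 4 → 01:23 UTC (Jul 9).
Farhaven is UTC+9:00, so local arrival = 01:23 + 9:00 = 10:23 on Jul 9.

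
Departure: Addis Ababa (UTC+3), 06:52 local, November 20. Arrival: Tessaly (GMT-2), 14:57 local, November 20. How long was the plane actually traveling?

13 hours 5 minutes

Tessaly is 5:00 behind Addis Ababa.
Clock-face elapsed time (ignoring zones) is 8 hours 5 minutes.
Actual elapsed = 8 hours 5 minutes + 5:00 = 13 hours 5 minutes.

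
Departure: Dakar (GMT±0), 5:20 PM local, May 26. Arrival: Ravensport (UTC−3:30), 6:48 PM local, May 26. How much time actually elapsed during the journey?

4 hours 58 minutes

Departure is already UTC: 5:20 PM on May 26.
Arrival in UTC: 6:48 PM + 3:30 = 10:18 PM on May 26.
Elapsed = 10:18 PM − 5:20 PM = 4 hours 58 minutes.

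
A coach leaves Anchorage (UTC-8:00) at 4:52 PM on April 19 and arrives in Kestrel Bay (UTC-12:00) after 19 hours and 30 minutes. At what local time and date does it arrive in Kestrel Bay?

8:22 AM on April 20

Convert departure to UTC: 4:52 PM + 8:00 = 12:52 AM UTC on Apr 20.
Add 19 hours 30 minutes travel time → 8:22 PM UTC.
Kestrel Bay is UTC−12:00, so local arrival = 8:22 PM − 12:00 = 8:22 AM on Apr 20.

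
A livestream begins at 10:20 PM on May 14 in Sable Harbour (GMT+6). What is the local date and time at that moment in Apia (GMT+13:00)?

5:20 AM on May 15

Apia is 7:00 ahead of Sable Harbour.
Shift by the zone difference: 10:20 PM + 7:00 = 5:20 AM on May 15 in Apia.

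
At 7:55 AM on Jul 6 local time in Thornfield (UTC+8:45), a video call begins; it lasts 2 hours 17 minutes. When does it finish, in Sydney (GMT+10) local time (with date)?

Convert start to UTC: 7:55 AM − 8:45 = 11:10 PM UTC on Jul 5.
Add 2 hours and 17 minutes duration → 1:27 AM UTC (Jul 6).
Sydney is UTC+10:00, so local end time = 1:27 AM + 10:00 = 11:27 AM on Jul 6.

11:27 AM on Jul 6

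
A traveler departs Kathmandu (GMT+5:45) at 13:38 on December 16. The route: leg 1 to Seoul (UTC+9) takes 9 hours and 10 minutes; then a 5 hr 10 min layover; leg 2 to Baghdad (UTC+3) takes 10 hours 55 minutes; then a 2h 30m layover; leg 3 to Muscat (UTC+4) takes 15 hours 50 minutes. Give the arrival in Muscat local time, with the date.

07:28 on December 18

Convert departure to UTC: 13:38 − 5:45 = 07:53 UTC on Dec 16.
Add 9 hours 10 minutes leg 1 → 17:03 UTC.
Add 5 hours 10 minutes layover in Seoul → 22:13 UTC.
Add 10 hours and 55 minutes leg 2 → 09:08 UTC (Dec 17).
Add 2 hours and 30 minutes layover in Baghdad → 11:38 UTC.
Add 15 hours and 50 minutes leg 3 → 03:28 UTC (Dec 18).
Muscat is UTC+4:00, so local arrival = 03:28 + 4:00 = 07:28 on Dec 18.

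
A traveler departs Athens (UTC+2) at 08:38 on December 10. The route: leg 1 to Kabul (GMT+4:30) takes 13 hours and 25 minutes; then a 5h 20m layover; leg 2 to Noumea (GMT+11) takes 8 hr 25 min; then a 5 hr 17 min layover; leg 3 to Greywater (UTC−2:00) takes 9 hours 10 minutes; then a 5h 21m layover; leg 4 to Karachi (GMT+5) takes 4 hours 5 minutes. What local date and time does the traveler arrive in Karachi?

Convert departure to UTC: 08:38 − 2:00 = 06:38 UTC on Dec 10.
Add 13 hours 25 minutes leg 1 → 20:03 UTC.
Add 5 hours 20 minutes layover in Kabul → 01:23 UTC (Dec 11).
Add 8 hours and 25 minutes leg 2 → 09:48 UTC.
Add 5 hours and 17 minutes layover in Noumea → 15:05 UTC.
Add 9 hours 10 minutes leg 3 → 00:15 UTC (Dec 12).
Add 5 hours and 21 minutes layover in Greywater → 05:36 UTC.
Add 4 hours and 5 minutes leg 4 → 09:41 UTC.
Karachi is UTC+5:00, so local arrival = 09:41 + 5:00 = 14:41 on Dec 12.

14:41 on Dec 12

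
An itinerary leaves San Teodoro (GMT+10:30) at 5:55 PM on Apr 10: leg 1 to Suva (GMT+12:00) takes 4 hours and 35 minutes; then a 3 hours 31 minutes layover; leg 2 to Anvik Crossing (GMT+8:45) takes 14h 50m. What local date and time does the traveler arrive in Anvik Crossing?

3:06 PM on April 11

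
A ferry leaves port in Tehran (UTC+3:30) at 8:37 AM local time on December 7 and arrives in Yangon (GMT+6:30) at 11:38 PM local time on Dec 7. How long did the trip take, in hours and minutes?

Departure in UTC: 8:37 AM − 3:30 = 5:07 AM on Dec 7.
Arrival in UTC: 11:38 PM − 6:30 = 5:08 PM on Dec 7.
Elapsed = 5:08 PM − 5:07 AM = 12 hours 1 minute.

12 hours 1 minute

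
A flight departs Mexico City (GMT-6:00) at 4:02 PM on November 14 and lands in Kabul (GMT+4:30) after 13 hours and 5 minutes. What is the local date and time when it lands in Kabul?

Convert departure to UTC: 4:02 PM + 6:00 = 10:02 PM UTC on Nov 14.
Add 13 hours 5 minutes travel time → 11:07 AM UTC (Nov 15).
Kabul is UTC+4:30, so local arrival = 11:07 AM + 4:30 = 3:37 PM on Nov 15.

3:37 PM on Nov 15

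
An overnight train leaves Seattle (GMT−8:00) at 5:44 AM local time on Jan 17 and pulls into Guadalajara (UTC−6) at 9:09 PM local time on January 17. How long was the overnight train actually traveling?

13 hours 25 minutes

Departure in UTC: 5:44 AM + 8:00 = 1:44 PM on Jan 17.
Arrival in UTC: 9:09 PM + 6:00 = 3:09 AM on Jan 18.
Elapsed = 3:09 AM − 1:44 PM (+1 day) = 13 hours 25 minutes.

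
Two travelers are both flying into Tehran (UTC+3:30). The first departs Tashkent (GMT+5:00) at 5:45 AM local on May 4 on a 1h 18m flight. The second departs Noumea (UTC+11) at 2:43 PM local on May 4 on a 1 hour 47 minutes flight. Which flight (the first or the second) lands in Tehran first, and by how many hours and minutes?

the first, by 3 hours 27 minutes

Flight 1 in UTC: 5:45 AM − 5:00 = 12:45 AM on May 4.
+1 hour and 18 minutes → arrive 2:03 AM UTC on May 4.
Flight 2 in UTC: 2:43 PM − 11:00 = 3:43 AM on May 4.
+1 hour 47 minutes → arrive 5:30 AM UTC on May 4.
Flight 1 lands earlier by 3 hours 27 minutes.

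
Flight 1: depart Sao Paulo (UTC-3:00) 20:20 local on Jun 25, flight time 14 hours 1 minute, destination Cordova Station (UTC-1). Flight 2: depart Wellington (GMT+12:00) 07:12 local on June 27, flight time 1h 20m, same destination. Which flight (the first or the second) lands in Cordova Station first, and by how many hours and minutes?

Flight 1 in UTC: 20:20 + 3:00 = 23:20 on Jun 25.
+14 hours 1 minute → arrive 13:21 UTC on Jun 26.
Flight 2 in UTC: 07:12 − 12:00 = 19:12 on Jun 26.
+1 hour and 20 minutes → arrive 20:32 UTC on Jun 26.
Flight 1 lands earlier by 7 hours 11 minutes.

the first, by 7 hours 11 minutes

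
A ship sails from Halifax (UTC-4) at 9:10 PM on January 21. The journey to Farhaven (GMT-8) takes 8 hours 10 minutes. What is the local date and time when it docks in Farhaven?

1:20 AM on Jan 22

Convert departure to UTC: 9:10 PM + 4:00 = 1:10 AM UTC on Jan 22.
Add 8 hours and 10 minutes travel time → 9:20 AM UTC.
Farhaven is UTC−8:00, so local arrival = 9:20 AM − 8:00 = 1:20 AM on Jan 22.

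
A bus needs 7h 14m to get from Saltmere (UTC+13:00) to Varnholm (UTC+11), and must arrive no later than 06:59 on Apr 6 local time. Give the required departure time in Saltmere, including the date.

01:45 on Apr 6

Target arrival in UTC: 06:59 − 11:00 = 19:59 on Apr 5.
Subtract 7 hours 14 minutes → departure 12:45 UTC on Apr 5.
Saltmere is UTC+13:00: 12:45 + 13:00 = 01:45 on Apr 6.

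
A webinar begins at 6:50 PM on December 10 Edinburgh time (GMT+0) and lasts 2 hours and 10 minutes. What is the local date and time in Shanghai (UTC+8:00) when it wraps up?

Edinburgh is at UTC+0, so start is already 6:50 PM UTC on Dec 10.
Add 2 hours and 10 minutes duration → 9:00 PM UTC.
Shanghai is UTC+8:00, so local end time = 9:00 PM + 8:00 = 5:00 AM on Dec 11.

5:00 AM on December 11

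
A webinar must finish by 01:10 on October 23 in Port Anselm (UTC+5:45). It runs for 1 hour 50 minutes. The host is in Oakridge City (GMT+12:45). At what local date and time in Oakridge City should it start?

06:20 on Oct 23

Target end time in UTC: 01:10 − 5:45 = 19:25 on Oct 22.
Subtract 1 hour 50 minutes → start 17:35 UTC on Oct 22.
Oakridge City is UTC+12:45: 17:35 + 12:45 = 06:20 on Oct 23.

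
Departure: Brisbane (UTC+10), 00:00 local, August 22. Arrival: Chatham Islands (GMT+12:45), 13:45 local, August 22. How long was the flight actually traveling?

11 hours

Chatham Islands is 2:45 ahead of Brisbane.
Clock-face elapsed time (ignoring zones) is 13 hours 45 minutes.
Actual elapsed = 13 hours 45 minutes − 2:45 = 11 hours.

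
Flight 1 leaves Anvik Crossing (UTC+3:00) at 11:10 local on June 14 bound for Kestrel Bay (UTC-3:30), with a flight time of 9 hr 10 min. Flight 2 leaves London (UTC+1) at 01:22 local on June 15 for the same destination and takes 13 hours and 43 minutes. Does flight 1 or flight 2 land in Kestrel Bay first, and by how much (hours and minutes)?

Flight 1 in UTC: 11:10 − 3:00 = 08:10 on Jun 14.
+9 hours and 10 minutes → arrive 17:20 UTC on Jun 14.
Flight 2 in UTC: 01:22 − 1:00 = 00:22 on Jun 15.
+13 hours and 43 minutes → arrive 14:05 UTC on Jun 15.
Flight 1 lands earlier by 20 hours 45 minutes.

the first, by 20 hours 45 minutes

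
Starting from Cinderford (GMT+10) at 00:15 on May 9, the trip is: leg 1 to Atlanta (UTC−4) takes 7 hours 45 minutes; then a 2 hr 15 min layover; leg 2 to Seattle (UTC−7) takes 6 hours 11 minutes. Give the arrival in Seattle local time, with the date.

23:26 on May 8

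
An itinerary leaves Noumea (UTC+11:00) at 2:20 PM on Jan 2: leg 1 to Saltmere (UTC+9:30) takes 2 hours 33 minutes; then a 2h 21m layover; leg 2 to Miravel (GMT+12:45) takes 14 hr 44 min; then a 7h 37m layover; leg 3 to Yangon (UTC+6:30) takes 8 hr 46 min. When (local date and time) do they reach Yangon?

Convert departure to UTC: 2:20 PM − 11:00 = 3:20 AM UTC on Jan 2.
Add 2 hours 33 minutes leg 1 → 5:53 AM UTC.
Add 2 hours and 21 minutes layover in Saltmere → 8:14 AM UTC.
Add 14 hours 44 minutes leg 2 → 10:58 PM UTC.
Add 7 hours and 37 minutes layover in Miravel → 6:35 AM UTC (Jan 3).
Add 8 hours and 46 minutes leg 3 → 3:21 PM UTC.
Yangon is UTC+6:30, so local arrival = 3:21 PM + 6:30 = 9:51 PM on Jan 3.

9:51 PM on January 3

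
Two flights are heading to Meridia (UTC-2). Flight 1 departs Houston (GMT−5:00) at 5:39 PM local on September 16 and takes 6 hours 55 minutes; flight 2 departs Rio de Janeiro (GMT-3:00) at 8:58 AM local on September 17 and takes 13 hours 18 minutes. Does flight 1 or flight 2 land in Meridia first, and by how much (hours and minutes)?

Flight 1 in UTC: 5:39 PM + 5:00 = 10:39 PM on Sep 16.
+6 hours 55 minutes → arrive 5:34 AM UTC on Sep 17.
Flight 2 in UTC: 8:58 AM + 3:00 = 11:58 AM on Sep 17.
+13 hours 18 minutes → arrive 1:16 AM UTC on Sep 18.
Flight 1 lands earlier by 19 hours 42 minutes.

the first, by 19 hours 42 minutes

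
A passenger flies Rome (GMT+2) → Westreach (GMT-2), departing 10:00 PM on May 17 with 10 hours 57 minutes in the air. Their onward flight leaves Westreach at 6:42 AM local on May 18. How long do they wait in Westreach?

Convert departure to UTC: 10:00 PM − 2:00 = 8:00 PM UTC on May 17.
Add 10 hours 57 minutes flight time → 6:57 AM UTC (May 18).
Westreach is UTC−2:00, so local arrival = 6:57 AM − 2:00 = 4:57 AM on May 18.
Layover = 6:42 AM − 4:57 AM = 1 hour 45 minutes.

1 hour 45 minutes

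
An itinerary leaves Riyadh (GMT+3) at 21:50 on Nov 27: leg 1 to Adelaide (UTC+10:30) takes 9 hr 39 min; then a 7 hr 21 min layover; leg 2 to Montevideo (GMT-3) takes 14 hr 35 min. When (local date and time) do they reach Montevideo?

Convert departure to UTC: 21:50 − 3:00 = 18:50 UTC on Nov 27.
Add 9 hours and 39 minutes leg 1 → 04:29 UTC (Nov 28).
Add 7 hours and 21 minutes layover in Adelaide → 11:50 UTC.
Add 14 hours 35 minutes leg 2 → 02:25 UTC (Nov 29).
Montevideo is UTC−3:00, so local arrival = 02:25 − 3:00 = 23:25 on Nov 28.

23:25 on Nov 28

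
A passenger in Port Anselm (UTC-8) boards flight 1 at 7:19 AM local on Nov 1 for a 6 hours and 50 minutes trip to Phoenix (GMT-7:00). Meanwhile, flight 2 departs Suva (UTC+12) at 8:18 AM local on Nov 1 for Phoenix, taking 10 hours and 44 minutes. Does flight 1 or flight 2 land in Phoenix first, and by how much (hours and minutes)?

the second, by 15 hours 7 minutes

Flight 1 in UTC: 7:19 AM + 8:00 = 3:19 PM on Nov 1.
+6 hours and 50 minutes → arrive 10:09 PM UTC on Nov 1.
Flight 2 in UTC: 8:18 AM − 12:00 = 8:18 PM on Oct 31.
+10 hours and 44 minutes → arrive 7:02 AM UTC on Nov 1.
Flight 2 lands earlier by 15 hours 7 minutes.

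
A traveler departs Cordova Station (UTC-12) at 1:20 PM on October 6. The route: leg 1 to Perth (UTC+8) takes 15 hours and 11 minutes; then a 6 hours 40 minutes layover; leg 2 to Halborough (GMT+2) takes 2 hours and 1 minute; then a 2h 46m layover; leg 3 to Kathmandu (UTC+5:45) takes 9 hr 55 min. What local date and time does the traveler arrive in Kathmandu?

Convert departure to UTC: 1:20 PM + 12:00 = 1:20 AM UTC on Oct 7.
Add 15 hours 11 minutes leg 1 → 4:31 PM UTC.
Add 6 hours and 40 minutes layover in Perth → 11:11 PM UTC.
Add 2 hours 1 minute leg 2 → 1:12 AM UTC (Oct 8).
Add 2 hours and 46 minutes layover in Halborough → 3:58 AM UTC.
Add 9 hours and 55 minutes leg 3 → 1:53 PM UTC.
Kathmandu is UTC+5:45, so local arrival = 1:53 PM + 5:45 = 7:38 PM on Oct 8.

7:38 PM on October 8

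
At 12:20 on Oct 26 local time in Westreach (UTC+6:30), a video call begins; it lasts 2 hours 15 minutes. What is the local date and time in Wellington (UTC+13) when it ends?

21:05 on October 26

Convert start to UTC: 12:20 − 6:30 = 05:50 UTC on Oct 26.
Add 2 hours and 15 minutes duration → 08:05 UTC.
Wellington is UTC+13:00, so local end time = 08:05 + 13:00 = 21:05 on Oct 26.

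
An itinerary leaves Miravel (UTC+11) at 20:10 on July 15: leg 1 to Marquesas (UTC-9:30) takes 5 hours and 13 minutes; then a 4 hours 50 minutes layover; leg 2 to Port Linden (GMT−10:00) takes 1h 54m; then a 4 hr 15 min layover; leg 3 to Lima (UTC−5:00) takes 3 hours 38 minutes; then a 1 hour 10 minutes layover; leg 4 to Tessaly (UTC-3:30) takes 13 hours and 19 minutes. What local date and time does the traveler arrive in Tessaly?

Convert departure to UTC: 20:10 − 11:00 = 09:10 UTC on Jul 15.
Add 5 hours and 13 minutes leg 1 → 14:23 UTC.
Add 4 hours 50 minutes layover in Marquesas → 19:13 UTC.
Add 1 hour 54 minutes leg 2 → 21:07 UTC.
Add 4 hours 15 minutes layover in Port Linden → 01:22 UTC (Jul 16).
Add 3 hours and 38 minutes leg 3 → 05:00 UTC.
Add 1 hour 10 minutes layover in Lima → 06:10 UTC.
Add 13 hours 19 minutes leg 4 → 19:29 UTC.
Tessaly is UTC−3:30, so local arrival = 19:29 − 3:30 = 15:59 on Jul 16.

15:59 on Jul 16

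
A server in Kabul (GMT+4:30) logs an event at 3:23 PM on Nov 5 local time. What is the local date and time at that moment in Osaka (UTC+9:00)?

Osaka is 4:30 ahead of Kabul.
Shift by the zone difference: 3:23 PM + 4:30 = 7:53 PM on Nov 5 in Osaka.

7:53 PM on November 5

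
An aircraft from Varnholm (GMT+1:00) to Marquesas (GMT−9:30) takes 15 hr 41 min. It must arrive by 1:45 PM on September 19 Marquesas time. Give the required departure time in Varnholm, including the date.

Target arrival in UTC: 1:45 PM + 9:30 = 11:15 PM on Sep 19.
Subtract 15 hours 41 minutes → departure 7:34 AM UTC on Sep 19.
Varnholm is UTC+1:00: 7:34 AM + 1:00 = 8:34 AM on Sep 19.

8:34 AM on September 19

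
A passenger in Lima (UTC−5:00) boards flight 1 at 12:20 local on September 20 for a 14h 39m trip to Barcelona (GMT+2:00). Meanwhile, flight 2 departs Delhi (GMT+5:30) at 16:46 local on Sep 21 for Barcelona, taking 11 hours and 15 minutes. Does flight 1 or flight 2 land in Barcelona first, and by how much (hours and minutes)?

the first, by 14 hours 32 minutes

Flight 1 in UTC: 12:20 + 5:00 = 17:20 on Sep 20.
+14 hours 39 minutes → arrive 07:59 UTC on Sep 21.
Flight 2 in UTC: 16:46 − 5:30 = 11:16 on Sep 21.
+11 hours 15 minutes → arrive 22:31 UTC on Sep 21.
Flight 1 lands earlier by 14 hours 32 minutes.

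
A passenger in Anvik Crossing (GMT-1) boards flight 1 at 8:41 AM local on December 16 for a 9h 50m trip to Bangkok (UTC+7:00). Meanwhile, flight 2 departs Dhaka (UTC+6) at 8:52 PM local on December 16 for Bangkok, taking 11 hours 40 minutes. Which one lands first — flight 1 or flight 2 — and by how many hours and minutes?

Flight 1 in UTC: 8:41 AM + 1:00 = 9:41 AM on Dec 16.
+9 hours 50 minutes → arrive 7:31 PM UTC on Dec 16.
Flight 2 in UTC: 8:52 PM − 6:00 = 2:52 PM on Dec 16.
+11 hours 40 minutes → arrive 2:32 AM UTC on Dec 17.
Flight 1 lands earlier by 7 hours 1 minute.

the first, by 7 hours 1 minute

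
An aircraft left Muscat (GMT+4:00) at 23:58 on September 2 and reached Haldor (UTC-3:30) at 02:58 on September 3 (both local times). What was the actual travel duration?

10 hours 30 minutes

Departure in UTC: 23:58 − 4:00 = 19:58 on Sep 2.
Arrival in UTC: 02:58 + 3:30 = 06:28 on Sep 3.
Elapsed = 06:28 − 19:58 (+1 day) = 10 hours 30 minutes.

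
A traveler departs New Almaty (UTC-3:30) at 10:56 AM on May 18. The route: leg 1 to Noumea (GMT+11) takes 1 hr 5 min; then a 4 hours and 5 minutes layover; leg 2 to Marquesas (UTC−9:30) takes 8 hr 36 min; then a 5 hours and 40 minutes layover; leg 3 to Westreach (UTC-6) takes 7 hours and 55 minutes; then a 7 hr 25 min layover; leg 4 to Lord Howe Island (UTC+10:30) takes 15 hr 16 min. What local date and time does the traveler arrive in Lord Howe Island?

Convert departure to UTC: 10:56 AM + 3:30 = 2:26 PM UTC on May 18.
Add 1 hour 5 minutes leg 1 → 3:31 PM UTC.
Add 4 hours and 5 minutes layover in Noumea → 7:36 PM UTC.
Add 8 hours and 36 minutes leg 2 → 4:12 AM UTC (May 19).
Add 5 hours 40 minutes layover in Marquesas → 9:52 AM UTC.
Add 7 hours and 55 minutes leg 3 → 5:47 PM UTC.
Add 7 hours and 25 minutes layover in Westreach → 1:12 AM UTC (May 20).
Add 15 hours 16 minutes leg 4 → 4:28 PM UTC.
Lord Howe Island is UTC+10:30, so local arrival = 4:28 PM + 10:30 = 2:58 AM on May 21.

2:58 AM on May 21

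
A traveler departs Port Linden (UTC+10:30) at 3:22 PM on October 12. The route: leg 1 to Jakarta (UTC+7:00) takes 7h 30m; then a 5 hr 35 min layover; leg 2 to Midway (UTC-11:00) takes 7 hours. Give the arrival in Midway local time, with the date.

Convert departure to UTC: 3:22 PM − 10:30 = 4:52 AM UTC on Oct 12.
Add 7 hours and 30 minutes leg 1 → 12:22 PM UTC.
Add 5 hours 35 minutes layover in Jakarta → 5:57 PM UTC.
Add 7 hours leg 2 → 12:57 AM UTC (Oct 13).
Midway is UTC−11:00, so local arrival = 12:57 AM − 11:00 = 1:57 PM on Oct 12.

1:57 PM on October 12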